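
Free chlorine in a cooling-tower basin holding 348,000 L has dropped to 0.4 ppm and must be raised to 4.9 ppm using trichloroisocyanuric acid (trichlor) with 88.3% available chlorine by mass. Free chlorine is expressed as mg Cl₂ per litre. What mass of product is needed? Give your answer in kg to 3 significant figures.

1.77 kg

Chlorine deficit: 4.9 − 0.4 = 4.5 ppm = 4.5 mg/L as Cl₂.
Cl₂ equivalent needed: 4.5 mg/L × 348,000 L = 1,566,000 mg = 1566 g.
Product at 88.3% available chlorine: 1566 / 0.883 = 1773 g.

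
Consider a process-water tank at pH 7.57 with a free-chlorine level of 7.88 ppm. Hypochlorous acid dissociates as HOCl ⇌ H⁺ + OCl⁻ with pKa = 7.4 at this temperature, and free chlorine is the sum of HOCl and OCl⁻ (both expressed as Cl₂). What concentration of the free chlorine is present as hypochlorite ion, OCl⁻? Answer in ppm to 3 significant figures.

[OCl⁻]/[HOCl] = 10^(pH − pKa) = 10^(7.57 − 7.4) = 10^0.17 = 1.479.
Fraction as HOCl = 1 / (1 + 1.479) = 0.4034.
OCl⁻ = (1 − 0.4034) × 7.88 ppm = 4.701 ppm.

4.70 ppm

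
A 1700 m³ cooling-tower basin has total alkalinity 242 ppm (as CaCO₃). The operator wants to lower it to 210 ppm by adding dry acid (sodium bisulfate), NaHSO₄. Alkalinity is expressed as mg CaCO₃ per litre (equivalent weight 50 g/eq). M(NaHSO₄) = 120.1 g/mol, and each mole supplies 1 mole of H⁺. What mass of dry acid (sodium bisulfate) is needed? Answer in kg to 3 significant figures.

Volume: 1700 m³ = 1,700,000 L.
Alkalinity to neutralize: (242 − 210) = 32 mg/L as CaCO₃ × 1,700,000 L = 54,400 g as CaCO₃.
Equivalents of H⁺ required: 54,400 ÷ 50 g/eq = 1088 eq = 1088 mol NaHSO₄.
Mass of NaHSO₄: 1088 × 120.1 = 130,700 g.

131 kg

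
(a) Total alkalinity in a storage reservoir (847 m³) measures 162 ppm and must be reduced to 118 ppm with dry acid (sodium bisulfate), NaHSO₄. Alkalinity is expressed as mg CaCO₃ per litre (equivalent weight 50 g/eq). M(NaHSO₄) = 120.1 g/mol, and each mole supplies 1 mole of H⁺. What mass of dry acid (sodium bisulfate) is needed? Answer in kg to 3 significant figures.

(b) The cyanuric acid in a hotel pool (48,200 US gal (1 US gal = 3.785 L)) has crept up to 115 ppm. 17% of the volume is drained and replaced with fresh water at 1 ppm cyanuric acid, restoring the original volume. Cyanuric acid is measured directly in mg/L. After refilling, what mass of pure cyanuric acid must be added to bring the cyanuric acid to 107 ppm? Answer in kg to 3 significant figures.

(a) Volume: 847 m³ = 847,000 L.
(a) Alkalinity to neutralize: (162 − 118) = 44 mg/L as CaCO₃ × 847,000 L = 37,270 g as CaCO₃.
(a) Equivalents of H⁺ required: 37,270 ÷ 50 g/eq = 745.4 eq = 745.4 mol NaHSO₄.
(a) Mass of NaHSO₄: 745.4 × 120.1 = 89,520 g.

(b) Volume: 48,200 US gal × 3.785 L/gal = 182,437 L.
(b) After draining 17% and refilling: 115 × 0.83 + 1 × 0.17 = 95.62 ppm.
(b) Deficit to target: 107 − 95.62 = 11.38 mg/L.
(b) Mass: 11.38 mg/L × 182,437 L = 2076 g cyanuric acid.

(a) 89.5 kg; (b) 2.08 kg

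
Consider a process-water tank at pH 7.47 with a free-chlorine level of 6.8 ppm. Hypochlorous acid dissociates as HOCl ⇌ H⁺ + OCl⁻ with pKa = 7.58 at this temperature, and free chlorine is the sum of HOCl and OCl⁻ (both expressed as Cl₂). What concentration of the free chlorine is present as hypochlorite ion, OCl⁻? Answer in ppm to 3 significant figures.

2.97 ppm

[OCl⁻]/[HOCl] = 10^(pH − pKa) = 10^(7.47 − 7.58) = 10^-0.11 = 0.7762.
Fraction as HOCl = 1 / (1 + 0.7762) = 0.563.
OCl⁻ = (1 − 0.563) × 6.8 ppm = 2.972 ppm.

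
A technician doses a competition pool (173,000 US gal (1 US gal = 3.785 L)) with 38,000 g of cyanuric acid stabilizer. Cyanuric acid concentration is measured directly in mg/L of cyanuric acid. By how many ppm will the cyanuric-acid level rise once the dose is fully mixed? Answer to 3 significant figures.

58.0 ppm

Volume: 173,000 US gal × 3.785 L/gal = 654,805 L.
Rise: 38,000 g / 654,805 L × 1000 = 58.03 mg/L.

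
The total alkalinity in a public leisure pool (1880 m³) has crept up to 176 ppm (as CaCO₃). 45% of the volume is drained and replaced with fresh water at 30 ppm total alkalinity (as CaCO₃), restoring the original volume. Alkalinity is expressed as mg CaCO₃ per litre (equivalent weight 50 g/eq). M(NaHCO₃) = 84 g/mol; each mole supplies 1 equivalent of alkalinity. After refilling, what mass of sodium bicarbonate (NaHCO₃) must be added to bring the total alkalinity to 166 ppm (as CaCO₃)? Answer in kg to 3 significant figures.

176 kg

Volume: 1880 m³ = 1,880,000 L.
After draining 45% and refilling: 176 × 0.55 + 30 × 0.45 = 110.3 ppm.
Deficit to target: 166 − 110.3 = 55.7 mg/L.
As CaCO₃: 55.7 mg/L × 1,880,000 L = 104,700 g; ÷ 50 g/eq ÷ 1 = 2094 mol NaHCO₃.
Mass: 2094 × 84 = 175,900 g.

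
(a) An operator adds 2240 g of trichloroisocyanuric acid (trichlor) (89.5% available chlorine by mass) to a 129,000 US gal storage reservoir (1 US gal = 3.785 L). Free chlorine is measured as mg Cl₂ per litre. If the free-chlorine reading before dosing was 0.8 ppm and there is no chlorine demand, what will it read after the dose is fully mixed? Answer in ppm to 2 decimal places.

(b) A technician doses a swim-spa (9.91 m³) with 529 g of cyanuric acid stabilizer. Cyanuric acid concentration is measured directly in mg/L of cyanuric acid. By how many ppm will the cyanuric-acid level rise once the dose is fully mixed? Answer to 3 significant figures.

(a) 4.91 ppm; (b) 53.4 ppm

(a) Volume: 129,000 US gal × 3.785 L/gal = 488,265 L.
(a) Available chlorine delivered: 2240 g × 0.895 = 2005 g as Cl₂.
(a) Concentration rise: 2005 g / 488,265 L = 4.106 mg/L = 4.11 ppm.
(a) Final FC: 0.8 + 4.11 = 4.91 ppm.

(b) Volume: 9.91 m³ = 9,910 L.
(b) Rise: 529 g / 9,910 L × 1000 = 53.38 mg/L.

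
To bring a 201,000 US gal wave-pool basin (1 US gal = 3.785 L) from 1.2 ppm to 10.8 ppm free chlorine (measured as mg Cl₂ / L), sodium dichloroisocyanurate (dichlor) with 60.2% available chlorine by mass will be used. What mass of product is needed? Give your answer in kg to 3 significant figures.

12.1 kg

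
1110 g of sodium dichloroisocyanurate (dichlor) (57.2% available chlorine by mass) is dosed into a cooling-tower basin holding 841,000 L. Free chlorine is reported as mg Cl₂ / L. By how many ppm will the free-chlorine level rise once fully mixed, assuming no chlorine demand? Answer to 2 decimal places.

0.75 ppm

Available chlorine delivered: 1110 g × 0.572 = 634.9 g as Cl₂.
Concentration rise: 634.9 g / 841,000 L = 0.755 mg/L = 0.75 ppm.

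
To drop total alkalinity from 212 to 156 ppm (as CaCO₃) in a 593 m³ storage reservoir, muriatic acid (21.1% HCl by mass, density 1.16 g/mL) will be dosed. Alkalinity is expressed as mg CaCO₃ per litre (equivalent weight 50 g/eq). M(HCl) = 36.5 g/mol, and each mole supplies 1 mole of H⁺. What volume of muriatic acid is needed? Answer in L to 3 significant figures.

Volume: 593 m³ = 593,000 L.
Alkalinity to neutralize: (212 − 156) = 56 mg/L as CaCO₃ × 593,000 L = 33,210 g as CaCO₃.
Equivalents of H⁺ required: 33,210 ÷ 50 g/eq = 664.2 eq = 664.2 mol HCl.
Mass of HCl: 664.2 × 36.5 = 24,240 g.
Mass of 21.1% solution: 24,240 / 0.211 = 114,900 g.
Volume: 114,900 g ÷ 1.16 g/mL = 99,040 mL.

99.0 L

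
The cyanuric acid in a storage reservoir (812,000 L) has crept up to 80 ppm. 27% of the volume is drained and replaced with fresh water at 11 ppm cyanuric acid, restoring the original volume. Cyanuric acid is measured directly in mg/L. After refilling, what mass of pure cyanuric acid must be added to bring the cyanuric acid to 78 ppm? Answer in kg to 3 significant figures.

13.5 kg

After draining 27% and refilling: 80 × 0.73 + 11 × 0.27 = 61.37 ppm.
Deficit to target: 78 − 61.37 = 16.63 mg/L.
Mass: 16.63 mg/L × 812,000 L = 13,500 g cyanuric acid.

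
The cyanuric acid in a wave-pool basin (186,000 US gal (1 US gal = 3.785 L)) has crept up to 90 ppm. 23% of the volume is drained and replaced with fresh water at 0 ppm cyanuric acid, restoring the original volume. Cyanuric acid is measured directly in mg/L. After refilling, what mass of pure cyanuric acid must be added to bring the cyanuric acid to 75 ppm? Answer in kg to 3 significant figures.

Volume: 186,000 US gal × 3.785 L/gal = 704,010 L.
After draining 23% and refilling: 90 × 0.77 + 0 × 0.23 = 69.3 ppm.
Deficit to target: 75 − 69.3 = 5.7 mg/L.
Mass: 5.7 mg/L × 704,010 L = 4013 g cyanuric acid.

4.01 kg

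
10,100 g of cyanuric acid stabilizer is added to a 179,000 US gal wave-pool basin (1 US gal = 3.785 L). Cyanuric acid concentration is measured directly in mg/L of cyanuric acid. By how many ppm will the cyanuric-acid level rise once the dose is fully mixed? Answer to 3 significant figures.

Volume: 179,000 US gal × 3.785 L/gal = 677,515 L.
Rise: 10,100 g / 677,515 L × 1000 = 14.91 mg/L.

14.9 ppm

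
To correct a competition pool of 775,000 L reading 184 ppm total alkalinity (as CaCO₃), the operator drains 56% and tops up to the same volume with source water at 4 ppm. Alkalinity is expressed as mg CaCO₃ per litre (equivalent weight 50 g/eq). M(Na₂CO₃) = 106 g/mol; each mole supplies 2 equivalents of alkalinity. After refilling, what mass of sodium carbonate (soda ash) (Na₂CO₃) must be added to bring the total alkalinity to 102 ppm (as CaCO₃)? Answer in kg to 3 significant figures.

15.4 kg

After draining 56% and refilling: 184 × 0.44 + 4 × 0.56 = 83.2 ppm.
Deficit to target: 102 − 83.2 = 18.8 mg/L.
As CaCO₃: 18.8 mg/L × 775,000 L = 14,570 g; ÷ 50 g/eq ÷ 2 = 145.7 mol Na₂CO₃.
Mass: 145.7 × 106 = 15,440 g.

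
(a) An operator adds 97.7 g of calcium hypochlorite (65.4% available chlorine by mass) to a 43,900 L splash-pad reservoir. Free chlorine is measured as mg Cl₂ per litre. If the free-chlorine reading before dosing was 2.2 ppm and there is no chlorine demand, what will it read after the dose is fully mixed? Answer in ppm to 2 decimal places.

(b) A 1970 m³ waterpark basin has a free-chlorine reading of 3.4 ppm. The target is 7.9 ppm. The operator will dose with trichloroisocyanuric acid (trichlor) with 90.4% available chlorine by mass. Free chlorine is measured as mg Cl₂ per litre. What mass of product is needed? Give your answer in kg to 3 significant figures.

(a) 3.66 ppm; (b) 9.81 kg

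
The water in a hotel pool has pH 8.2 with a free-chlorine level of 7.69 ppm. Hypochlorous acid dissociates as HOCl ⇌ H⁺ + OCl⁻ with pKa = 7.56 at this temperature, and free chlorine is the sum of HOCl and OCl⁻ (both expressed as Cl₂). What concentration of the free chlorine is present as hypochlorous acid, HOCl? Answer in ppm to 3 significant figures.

[OCl⁻]/[HOCl] = 10^(pH − pKa) = 10^(8.2 − 7.56) = 10^0.64 = 4.365.
Fraction as HOCl = 1 / (1 + 4.365) = 0.1864.
HOCl = 0.1864 × 7.69 ppm = 1.433 ppm.

1.43 ppm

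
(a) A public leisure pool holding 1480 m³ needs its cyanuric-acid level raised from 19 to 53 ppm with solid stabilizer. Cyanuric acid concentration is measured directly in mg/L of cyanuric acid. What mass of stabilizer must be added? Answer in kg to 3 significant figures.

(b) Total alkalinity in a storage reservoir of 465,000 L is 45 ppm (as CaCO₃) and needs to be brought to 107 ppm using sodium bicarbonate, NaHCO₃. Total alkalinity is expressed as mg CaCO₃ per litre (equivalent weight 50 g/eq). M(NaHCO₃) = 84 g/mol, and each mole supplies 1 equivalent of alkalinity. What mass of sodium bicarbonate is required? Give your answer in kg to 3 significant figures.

(a) 50.3 kg; (b) 48.4 kg

(a) Volume: 1480 m³ = 1,480,000 L.
(a) CYA to add: (53 − 19) = 34 mg/L × 1,480,000 L = 50,320 g cyanuric acid.

(b) Alkalinity to add: (107 − 45) = 62 mg/L as CaCO₃ × 465,000 L = 28,830 g as CaCO₃.
(b) Equivalents: 28,830 g ÷ 50 g/eq = 576.6 eq.
(b) NaHCO₃ supplies 1 eq per mole → 576.6 mol.
(b) Mass: 576.6 mol × 84 g/mol = 48,430 g.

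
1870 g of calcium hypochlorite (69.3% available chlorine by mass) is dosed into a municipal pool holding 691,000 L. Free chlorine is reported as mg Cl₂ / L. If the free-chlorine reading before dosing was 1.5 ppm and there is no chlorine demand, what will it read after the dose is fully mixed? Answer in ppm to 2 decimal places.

Available chlorine delivered: 1870 g × 0.693 = 1296 g as Cl₂.
Concentration rise: 1296 g / 691,000 L = 1.875 mg/L = 1.88 ppm.
Final FC: 1.5 + 1.88 = 3.38 ppm.

3.38 ppm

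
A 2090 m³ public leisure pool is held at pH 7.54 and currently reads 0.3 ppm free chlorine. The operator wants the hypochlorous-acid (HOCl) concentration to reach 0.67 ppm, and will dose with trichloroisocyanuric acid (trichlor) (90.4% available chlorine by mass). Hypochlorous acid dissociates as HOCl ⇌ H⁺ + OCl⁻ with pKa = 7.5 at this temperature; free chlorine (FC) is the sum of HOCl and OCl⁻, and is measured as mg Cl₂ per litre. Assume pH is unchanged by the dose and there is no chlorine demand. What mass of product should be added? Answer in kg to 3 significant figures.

2.55 kg

Volume: 2090 m³ = 2,090,000 L.
[OCl⁻]/[HOCl] = 10^(pH − pKa) = 10^(7.54 − 7.5) = 1.096; fraction as HOCl = 1/(1 + 1.096) = 0.477.
Free chlorine required for 0.67 ppm HOCl: 0.67 / 0.477 = 1.405 ppm.
FC to add: 1.405 − 0.3 = 1.105 mg/L as Cl₂.
Cl₂ equivalent: 1.105 mg/L × 2,090,000 L = 2309 g.
Product at 90.4% available Cl: 2309 / 0.904 = 2554 g.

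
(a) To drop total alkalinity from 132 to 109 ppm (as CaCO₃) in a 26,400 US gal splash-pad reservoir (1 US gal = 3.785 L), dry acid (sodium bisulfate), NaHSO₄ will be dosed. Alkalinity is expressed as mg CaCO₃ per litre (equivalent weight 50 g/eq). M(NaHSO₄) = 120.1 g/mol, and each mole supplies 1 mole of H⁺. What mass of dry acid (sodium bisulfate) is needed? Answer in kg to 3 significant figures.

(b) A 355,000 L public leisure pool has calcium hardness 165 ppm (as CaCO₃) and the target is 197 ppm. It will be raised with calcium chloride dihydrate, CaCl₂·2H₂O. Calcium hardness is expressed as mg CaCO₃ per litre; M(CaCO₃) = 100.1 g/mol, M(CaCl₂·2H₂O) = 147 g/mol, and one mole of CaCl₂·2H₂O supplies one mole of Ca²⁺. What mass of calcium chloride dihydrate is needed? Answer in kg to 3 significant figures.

(a) 5.52 kg; (b) 16.7 kg

(a) Volume: 26,400 US gal × 3.785 L/gal = 99,924 L.
(a) Alkalinity to neutralize: (132 − 109) = 23 mg/L as CaCO₃ × 99,924 L = 2298 g as CaCO₃.
(a) Equivalents of H⁺ required: 2298 ÷ 50 g/eq = 45.97 eq = 45.97 mol NaHSO₄.
(a) Mass of NaHSO₄: 45.97 × 120.1 = 5520 g.

(b) Hardness to add: (197 − 165) = 32 mg/L as CaCO₃ × 355,000 L = 11,360 g as CaCO₃.
(b) Moles of Ca²⁺ (1 mol Ca²⁺ ≡ 1 mol CaCO₃): 11,360 / 100.1 g/mol = 113.5 mol.
(b) Mass of CaCl₂·2H₂O: 113.5 × 147 = 16,680 g.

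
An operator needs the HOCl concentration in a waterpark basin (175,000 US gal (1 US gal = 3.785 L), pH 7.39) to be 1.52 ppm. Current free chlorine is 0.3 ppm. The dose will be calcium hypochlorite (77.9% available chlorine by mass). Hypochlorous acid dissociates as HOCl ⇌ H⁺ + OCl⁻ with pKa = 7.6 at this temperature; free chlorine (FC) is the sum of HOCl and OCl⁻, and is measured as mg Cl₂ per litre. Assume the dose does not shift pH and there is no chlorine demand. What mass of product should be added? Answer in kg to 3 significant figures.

1.83 kg

Volume: 175,000 US gal × 3.785 L/gal = 662,375 L.
[OCl⁻]/[HOCl] = 10^(pH − pKa) = 10^(7.39 − 7.6) = 0.6166; fraction as HOCl = 1/(1 + 0.6166) = 0.6186.
Free chlorine required for 1.52 ppm HOCl: 1.52 / 0.6186 = 2.457 ppm.
FC to add: 2.457 − 0.3 = 2.157 mg/L as Cl₂.
Cl₂ equivalent: 2.157 mg/L × 662,375 L = 1429 g.
Product at 77.9% available Cl: 1429 / 0.779 = 1834 g.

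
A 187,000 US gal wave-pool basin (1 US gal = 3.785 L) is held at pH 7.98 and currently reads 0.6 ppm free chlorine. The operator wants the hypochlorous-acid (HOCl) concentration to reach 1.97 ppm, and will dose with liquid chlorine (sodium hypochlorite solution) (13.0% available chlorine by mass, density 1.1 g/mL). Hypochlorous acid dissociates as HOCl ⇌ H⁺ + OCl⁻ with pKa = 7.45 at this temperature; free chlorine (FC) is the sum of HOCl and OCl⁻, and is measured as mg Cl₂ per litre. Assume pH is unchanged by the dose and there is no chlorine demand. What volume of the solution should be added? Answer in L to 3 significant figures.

39.8 L

Volume: 187,000 US gal × 3.785 L/gal = 707,795 L.
[OCl⁻]/[HOCl] = 10^(pH − pKa) = 10^(7.98 − 7.45) = 3.388; fraction as HOCl = 1/(1 + 3.388) = 0.2279.
Free chlorine required for 1.97 ppm HOCl: 1.97 / 0.2279 = 8.645 ppm.
FC to add: 8.645 − 0.6 = 8.045 mg/L as Cl₂.
Cl₂ equivalent: 8.045 mg/L × 707,795 L = 5694 g.
Product at 13.0% available Cl: 5694 / 0.13 = 43,800 g.
Volume: 43,800 g ÷ 1.1 g/mL = 39,820 mL.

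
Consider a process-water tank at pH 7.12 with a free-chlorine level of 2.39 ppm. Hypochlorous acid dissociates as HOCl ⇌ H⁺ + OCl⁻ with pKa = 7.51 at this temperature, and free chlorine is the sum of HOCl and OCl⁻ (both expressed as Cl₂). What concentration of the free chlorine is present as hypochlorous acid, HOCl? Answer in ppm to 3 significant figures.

1.70 ppm

[OCl⁻]/[HOCl] = 10^(pH − pKa) = 10^(7.12 − 7.51) = 10^-0.39 = 0.4074.
Fraction as HOCl = 1 / (1 + 0.4074) = 0.7105.
HOCl = 0.7105 × 2.39 ppm = 1.698 ppm.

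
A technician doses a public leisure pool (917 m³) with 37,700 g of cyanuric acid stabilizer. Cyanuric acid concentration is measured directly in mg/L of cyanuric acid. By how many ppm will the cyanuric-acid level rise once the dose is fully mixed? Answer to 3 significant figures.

41.1 ppm

Volume: 917 m³ = 917,000 L.
Rise: 37,700 g / 917,000 L × 1000 = 41.11 mg/L.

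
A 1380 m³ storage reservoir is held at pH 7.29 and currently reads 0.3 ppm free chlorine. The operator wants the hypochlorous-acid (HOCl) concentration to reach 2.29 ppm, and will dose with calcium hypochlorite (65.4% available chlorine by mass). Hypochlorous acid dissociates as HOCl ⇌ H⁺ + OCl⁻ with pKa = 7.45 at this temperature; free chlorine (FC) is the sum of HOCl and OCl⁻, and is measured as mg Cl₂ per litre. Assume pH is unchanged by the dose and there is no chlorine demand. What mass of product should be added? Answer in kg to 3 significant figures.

7.54 kg

Volume: 1380 m³ = 1,380,000 L.
[OCl⁻]/[HOCl] = 10^(pH − pKa) = 10^(7.29 − 7.45) = 0.6918; fraction as HOCl = 1/(1 + 0.6918) = 0.5911.
Free chlorine required for 2.29 ppm HOCl: 2.29 / 0.5911 = 3.874 ppm.
FC to add: 3.874 − 0.3 = 3.574 mg/L as Cl₂.
Cl₂ equivalent: 3.574 mg/L × 1,380,000 L = 4933 g.
Product at 65.4% available Cl: 4933 / 0.654 = 7542 g.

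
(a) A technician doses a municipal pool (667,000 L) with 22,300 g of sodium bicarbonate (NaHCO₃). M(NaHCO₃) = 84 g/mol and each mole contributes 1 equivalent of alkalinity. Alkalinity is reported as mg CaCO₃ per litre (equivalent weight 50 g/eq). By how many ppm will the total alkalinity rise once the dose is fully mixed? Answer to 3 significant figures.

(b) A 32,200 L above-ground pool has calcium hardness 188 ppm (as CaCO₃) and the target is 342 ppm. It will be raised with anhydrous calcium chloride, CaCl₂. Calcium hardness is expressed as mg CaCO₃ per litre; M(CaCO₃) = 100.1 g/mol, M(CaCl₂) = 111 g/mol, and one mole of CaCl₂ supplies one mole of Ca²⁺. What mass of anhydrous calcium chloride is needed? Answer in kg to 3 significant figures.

(a) 19.9 ppm; (b) 5.50 kg

(a) Moles of NaHCO₃: 22,300 g ÷ 84 g/mol = 265.5 mol → 265.5 eq of alkalinity.
(a) As CaCO₃: 265.5 eq × 50 g/eq = 13,270 g.
(a) Rise: 13,270 g / 667,000 L × 1000 = 19.9 mg/L.

(b) Hardness to add: (342 − 188) = 154 mg/L as CaCO₃ × 32,200 L = 4959 g as CaCO₃.
(b) Moles of Ca²⁺ (1 mol Ca²⁺ ≡ 1 mol CaCO₃): 4959 / 100.1 g/mol = 49.54 mol.
(b) Mass of CaCl₂: 49.54 × 111 = 5499 g.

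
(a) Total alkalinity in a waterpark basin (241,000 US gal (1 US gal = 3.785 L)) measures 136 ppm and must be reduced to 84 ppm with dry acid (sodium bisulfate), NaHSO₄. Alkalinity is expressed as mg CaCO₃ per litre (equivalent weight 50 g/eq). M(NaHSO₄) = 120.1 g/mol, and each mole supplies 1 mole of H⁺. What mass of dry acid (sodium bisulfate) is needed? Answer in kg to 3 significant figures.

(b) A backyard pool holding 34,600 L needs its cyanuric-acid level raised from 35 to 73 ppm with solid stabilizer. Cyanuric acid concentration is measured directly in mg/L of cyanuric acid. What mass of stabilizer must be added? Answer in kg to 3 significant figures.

(a) Volume: 241,000 US gal × 3.785 L/gal = 912,185 L.
(a) Alkalinity to neutralize: (136 − 84) = 52 mg/L as CaCO₃ × 912,185 L = 47,430 g as CaCO₃.
(a) Equivalents of H⁺ required: 47,430 ÷ 50 g/eq = 948.7 eq = 948.7 mol NaHSO₄.
(a) Mass of NaHSO₄: 948.7 × 120.1 = 113,900 g.

(b) CYA to add: (73 − 35) = 38 mg/L × 34,600 L = 1315 g cyanuric acid.

(a) 114 kg; (b) 1.31 kg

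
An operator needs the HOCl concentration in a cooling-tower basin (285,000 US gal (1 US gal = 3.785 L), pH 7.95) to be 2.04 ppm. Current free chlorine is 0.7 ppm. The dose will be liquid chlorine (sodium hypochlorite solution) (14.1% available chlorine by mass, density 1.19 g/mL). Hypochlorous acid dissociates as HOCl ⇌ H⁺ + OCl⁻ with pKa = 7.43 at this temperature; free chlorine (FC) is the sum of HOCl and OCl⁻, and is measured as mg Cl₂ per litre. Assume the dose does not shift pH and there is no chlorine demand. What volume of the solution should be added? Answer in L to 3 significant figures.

Volume: 285,000 US gal × 3.785 L/gal = 1,078,725 L.
[OCl⁻]/[HOCl] = 10^(pH − pKa) = 10^(7.95 − 7.43) = 3.311; fraction as HOCl = 1/(1 + 3.311) = 0.2319.
Free chlorine required for 2.04 ppm HOCl: 2.04 / 0.2319 = 8.795 ppm.
FC to add: 8.795 − 0.7 = 8.095 mg/L as Cl₂.
Cl₂ equivalent: 8.095 mg/L × 1,078,725 L = 8732 g.
Product at 14.1% available Cl: 8732 / 0.141 = 61,930 g.
Volume: 61,930 g ÷ 1.19 g/mL = 52,040 mL.

52.0 L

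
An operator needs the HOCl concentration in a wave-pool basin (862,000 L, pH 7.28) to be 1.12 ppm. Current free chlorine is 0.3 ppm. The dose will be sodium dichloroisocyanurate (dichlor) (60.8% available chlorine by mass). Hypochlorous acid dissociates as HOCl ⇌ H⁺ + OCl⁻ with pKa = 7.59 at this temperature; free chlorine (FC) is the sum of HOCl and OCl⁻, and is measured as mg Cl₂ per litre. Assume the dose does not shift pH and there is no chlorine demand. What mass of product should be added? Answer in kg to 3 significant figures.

1.94 kg

[OCl⁻]/[HOCl] = 10^(pH − pKa) = 10^(7.28 − 7.59) = 0.4898; fraction as HOCl = 1/(1 + 0.4898) = 0.6712.
Free chlorine required for 1.12 ppm HOCl: 1.12 / 0.6712 = 1.669 ppm.
FC to add: 1.669 − 0.3 = 1.369 mg/L as Cl₂.
Cl₂ equivalent: 1.369 mg/L × 862,000 L = 1180 g.
Product at 60.8% available Cl: 1180 / 0.608 = 1940 g.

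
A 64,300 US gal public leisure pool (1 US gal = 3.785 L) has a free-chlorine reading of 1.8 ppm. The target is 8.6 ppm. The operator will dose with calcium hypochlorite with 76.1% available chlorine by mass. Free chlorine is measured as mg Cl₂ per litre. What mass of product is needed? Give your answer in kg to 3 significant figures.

2.17 kg

Volume: 64,300 US gal × 3.785 L/gal = 243,376 L.
Chlorine deficit: 8.6 − 1.8 = 6.8 ppm = 6.8 mg/L as Cl₂.
Cl₂ equivalent needed: 6.8 mg/L × 243,376 L = 1,655,000 mg = 1655 g.
Product at 76.1% available chlorine: 1655 / 0.761 = 2175 g.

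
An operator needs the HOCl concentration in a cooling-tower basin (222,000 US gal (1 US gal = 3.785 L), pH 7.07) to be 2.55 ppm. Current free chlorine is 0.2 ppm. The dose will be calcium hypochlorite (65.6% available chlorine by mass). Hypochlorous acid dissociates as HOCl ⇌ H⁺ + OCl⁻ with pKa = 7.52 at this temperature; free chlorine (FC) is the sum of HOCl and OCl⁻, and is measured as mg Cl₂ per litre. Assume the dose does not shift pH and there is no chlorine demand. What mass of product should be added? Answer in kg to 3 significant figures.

Volume: 222,000 US gal × 3.785 L/gal = 840,270 L.
[OCl⁻]/[HOCl] = 10^(pH − pKa) = 10^(7.07 − 7.52) = 0.3548; fraction as HOCl = 1/(1 + 0.3548) = 0.7381.
Free chlorine required for 2.55 ppm HOCl: 2.55 / 0.7381 = 3.455 ppm.
FC to add: 3.455 − 0.2 = 3.255 mg/L as Cl₂.
Cl₂ equivalent: 3.255 mg/L × 840,270 L = 2735 g.
Product at 65.6% available Cl: 2735 / 0.656 = 4169 g.

4.17 kg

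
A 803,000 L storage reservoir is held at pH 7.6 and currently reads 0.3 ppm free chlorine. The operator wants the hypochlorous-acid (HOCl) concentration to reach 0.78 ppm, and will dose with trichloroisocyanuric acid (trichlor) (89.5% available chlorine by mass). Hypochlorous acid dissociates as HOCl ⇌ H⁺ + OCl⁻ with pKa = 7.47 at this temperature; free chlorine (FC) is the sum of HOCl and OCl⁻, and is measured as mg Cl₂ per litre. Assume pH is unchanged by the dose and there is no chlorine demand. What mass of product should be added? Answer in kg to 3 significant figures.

[OCl⁻]/[HOCl] = 10^(pH − pKa) = 10^(7.6 − 7.47) = 1.349; fraction as HOCl = 1/(1 + 1.349) = 0.4257.
Free chlorine required for 0.78 ppm HOCl: 0.78 / 0.4257 = 1.832 ppm.
FC to add: 1.832 − 0.3 = 1.532 mg/L as Cl₂.
Cl₂ equivalent: 1.532 mg/L × 803,000 L = 1230 g.
Product at 89.5% available Cl: 1230 / 0.895 = 1375 g.

1.37 kg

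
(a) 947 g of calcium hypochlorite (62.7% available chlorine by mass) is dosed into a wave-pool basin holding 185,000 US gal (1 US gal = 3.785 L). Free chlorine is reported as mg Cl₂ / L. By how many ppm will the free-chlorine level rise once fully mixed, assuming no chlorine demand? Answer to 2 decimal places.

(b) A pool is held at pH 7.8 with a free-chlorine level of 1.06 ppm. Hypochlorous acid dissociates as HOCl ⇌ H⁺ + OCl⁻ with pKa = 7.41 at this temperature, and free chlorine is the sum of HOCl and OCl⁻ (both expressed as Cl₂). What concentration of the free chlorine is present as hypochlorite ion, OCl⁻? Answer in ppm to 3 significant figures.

(a) Volume: 185,000 US gal × 3.785 L/gal = 700,225 L.
(a) Available chlorine delivered: 947 g × 0.627 = 593.8 g as Cl₂.
(a) Concentration rise: 593.8 g / 700,225 L = 0.848 mg/L = 0.85 ppm.

(b) [OCl⁻]/[HOCl] = 10^(pH − pKa) = 10^(7.8 − 7.41) = 10^0.39 = 2.455.
(b) Fraction as HOCl = 1 / (1 + 2.455) = 0.2895.
(b) OCl⁻ = (1 − 0.2895) × 1.06 ppm = 0.7532 ppm.

(a) 0.85 ppm; (b) 0.753 ppm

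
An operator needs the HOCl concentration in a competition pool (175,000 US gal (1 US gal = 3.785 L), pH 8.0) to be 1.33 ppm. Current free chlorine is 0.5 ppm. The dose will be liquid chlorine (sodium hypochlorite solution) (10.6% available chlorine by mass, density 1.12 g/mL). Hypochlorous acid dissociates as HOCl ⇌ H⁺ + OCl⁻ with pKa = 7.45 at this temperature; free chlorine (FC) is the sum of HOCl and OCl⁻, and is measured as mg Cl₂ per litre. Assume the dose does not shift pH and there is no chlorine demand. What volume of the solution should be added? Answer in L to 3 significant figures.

31.0 L

Volume: 175,000 US gal × 3.785 L/gal = 662,375 L.
[OCl⁻]/[HOCl] = 10^(pH − pKa) = 10^(8.0 − 7.45) = 3.548; fraction as HOCl = 1/(1 + 3.548) = 0.2199.
Free chlorine required for 1.33 ppm HOCl: 1.33 / 0.2199 = 6.049 ppm.
FC to add: 6.049 − 0.5 = 5.549 mg/L as Cl₂.
Cl₂ equivalent: 5.549 mg/L × 662,375 L = 3676 g.
Product at 10.6% available Cl: 3676 / 0.106 = 34,670 g.
Volume: 34,670 g ÷ 1.12 g/mL = 30,960 mL.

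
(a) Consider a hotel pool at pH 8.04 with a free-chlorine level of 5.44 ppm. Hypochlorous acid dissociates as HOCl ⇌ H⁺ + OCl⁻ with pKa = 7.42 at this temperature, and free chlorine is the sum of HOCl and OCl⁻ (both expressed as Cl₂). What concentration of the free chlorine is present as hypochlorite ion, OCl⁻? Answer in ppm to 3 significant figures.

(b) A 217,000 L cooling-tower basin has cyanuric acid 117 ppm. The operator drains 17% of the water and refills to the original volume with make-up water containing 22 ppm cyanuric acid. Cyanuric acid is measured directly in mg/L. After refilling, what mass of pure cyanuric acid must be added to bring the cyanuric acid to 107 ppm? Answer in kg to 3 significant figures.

(a) [OCl⁻]/[HOCl] = 10^(pH − pKa) = 10^(8.04 − 7.42) = 10^0.62 = 4.169.
(a) Fraction as HOCl = 1 / (1 + 4.169) = 0.1935.
(a) OCl⁻ = (1 − 0.1935) × 5.44 ppm = 4.388 ppm.

(b) After draining 17% and refilling: 117 × 0.83 + 22 × 0.17 = 100.85 ppm.
(b) Deficit to target: 107 − 100.85 = 6.15 mg/L.
(b) Mass: 6.15 mg/L × 217,000 L = 1335 g cyanuric acid.

(a) 4.39 ppm; (b) 1.33 kg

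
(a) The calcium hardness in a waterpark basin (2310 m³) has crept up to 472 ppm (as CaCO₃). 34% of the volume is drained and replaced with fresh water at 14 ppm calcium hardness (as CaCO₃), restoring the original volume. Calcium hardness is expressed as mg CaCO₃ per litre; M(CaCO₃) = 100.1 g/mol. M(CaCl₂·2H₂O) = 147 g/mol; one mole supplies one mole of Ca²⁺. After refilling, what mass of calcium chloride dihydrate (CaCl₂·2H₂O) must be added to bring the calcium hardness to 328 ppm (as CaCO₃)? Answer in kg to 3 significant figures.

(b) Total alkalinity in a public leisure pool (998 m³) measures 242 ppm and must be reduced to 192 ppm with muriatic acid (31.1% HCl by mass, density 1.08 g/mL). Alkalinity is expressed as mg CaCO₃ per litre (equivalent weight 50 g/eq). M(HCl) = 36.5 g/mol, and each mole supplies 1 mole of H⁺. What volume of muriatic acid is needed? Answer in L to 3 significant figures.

(a) 39.8 kg; (b) 108 L

(a) Volume: 2310 m³ = 2,310,000 L.
(a) After draining 34% and refilling: 472 × 0.66 + 14 × 0.34 = 316.28 ppm.
(a) Deficit to target: 328 − 316.28 = 11.72 mg/L.
(a) As CaCO₃: 11.72 mg/L × 2,310,000 L = 27,070 g; ÷ 100.1 = 270.5 mol Ca²⁺.
(a) Mass: 270.5 × 147 = 39,760 g.

(b) Volume: 998 m³ = 998,000 L.
(b) Alkalinity to neutralize: (242 − 192) = 50 mg/L as CaCO₃ × 998,000 L = 49,900 g as CaCO₃.
(b) Equivalents of H⁺ required: 49,900 ÷ 50 g/eq = 998 eq = 998 mol HCl.
(b) Mass of HCl: 998 × 36.5 = 36,430 g.
(b) Mass of 31.1% solution: 36,430 / 0.311 = 117,100 g.
(b) Volume: 117,100 g ÷ 1.08 g/mL = 108,500 mL.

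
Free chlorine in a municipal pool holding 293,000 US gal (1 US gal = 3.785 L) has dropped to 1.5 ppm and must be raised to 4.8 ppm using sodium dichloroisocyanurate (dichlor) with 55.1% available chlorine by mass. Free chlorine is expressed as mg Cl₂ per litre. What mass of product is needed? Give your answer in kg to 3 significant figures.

6.64 kg

Volume: 293,000 US gal × 3.785 L/gal = 1,109,005 L.
Chlorine deficit: 4.8 − 1.5 = 3.3 ppm = 3.3 mg/L as Cl₂.
Cl₂ equivalent needed: 3.3 mg/L × 1,109,005 L = 3,660,000 mg = 3660 g.
Product at 55.1% available chlorine: 3660 / 0.551 = 6642 g.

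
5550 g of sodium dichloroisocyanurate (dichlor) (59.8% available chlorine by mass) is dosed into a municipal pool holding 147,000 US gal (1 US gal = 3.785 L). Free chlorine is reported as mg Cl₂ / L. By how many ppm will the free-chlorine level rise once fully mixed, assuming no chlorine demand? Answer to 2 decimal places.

5.97 ppm

Volume: 147,000 US gal × 3.785 L/gal = 556,395 L.
Available chlorine delivered: 5550 g × 0.598 = 3319 g as Cl₂.
Concentration rise: 3319 g / 556,395 L = 5.965 mg/L = 5.97 ppm.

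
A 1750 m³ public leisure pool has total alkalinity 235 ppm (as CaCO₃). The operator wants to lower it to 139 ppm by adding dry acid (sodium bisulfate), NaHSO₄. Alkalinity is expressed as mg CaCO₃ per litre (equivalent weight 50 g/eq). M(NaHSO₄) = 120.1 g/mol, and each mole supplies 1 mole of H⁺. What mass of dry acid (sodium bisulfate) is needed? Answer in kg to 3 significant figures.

404 kg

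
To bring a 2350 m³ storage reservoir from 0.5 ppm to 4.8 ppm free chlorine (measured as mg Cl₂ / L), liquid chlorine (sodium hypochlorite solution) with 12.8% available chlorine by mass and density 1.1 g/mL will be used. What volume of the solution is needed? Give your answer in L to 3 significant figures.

71.8 L

Volume: 2350 m³ = 2,350,000 L.
Chlorine deficit: 4.8 − 0.5 = 4.3 ppm = 4.3 mg/L as Cl₂.
Cl₂ equivalent needed: 4.3 mg/L × 2,350,000 L = 10,100,000 mg = 10,100 g.
Product at 12.8% available chlorine: 10,100 / 0.128 = 78,950 g.
Volume at density 1.1 g/mL: 78,950 g ÷ 1.1 g/mL = 71,770 mL.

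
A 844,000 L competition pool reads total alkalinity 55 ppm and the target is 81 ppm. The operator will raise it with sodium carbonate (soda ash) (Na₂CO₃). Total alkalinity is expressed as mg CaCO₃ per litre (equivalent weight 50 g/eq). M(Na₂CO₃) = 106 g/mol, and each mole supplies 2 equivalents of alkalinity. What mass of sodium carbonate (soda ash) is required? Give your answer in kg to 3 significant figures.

23.3 kg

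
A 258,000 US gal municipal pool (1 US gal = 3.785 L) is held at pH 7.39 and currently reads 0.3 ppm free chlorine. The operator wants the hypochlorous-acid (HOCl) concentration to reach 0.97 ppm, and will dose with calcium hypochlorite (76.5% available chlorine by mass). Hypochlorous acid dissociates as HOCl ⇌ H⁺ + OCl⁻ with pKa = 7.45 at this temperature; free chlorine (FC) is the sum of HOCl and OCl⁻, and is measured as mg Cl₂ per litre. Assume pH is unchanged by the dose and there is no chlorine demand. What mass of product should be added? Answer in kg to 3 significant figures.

1.93 kg

Volume: 258,000 US gal × 3.785 L/gal = 976,530 L.
[OCl⁻]/[HOCl] = 10^(pH − pKa) = 10^(7.39 − 7.45) = 0.871; fraction as HOCl = 1/(1 + 0.871) = 0.5345.
Free chlorine required for 0.97 ppm HOCl: 0.97 / 0.5345 = 1.815 ppm.
FC to add: 1.815 − 0.3 = 1.515 mg/L as Cl₂.
Cl₂ equivalent: 1.515 mg/L × 976,530 L = 1479 g.
Product at 76.5% available Cl: 1479 / 0.765 = 1934 g.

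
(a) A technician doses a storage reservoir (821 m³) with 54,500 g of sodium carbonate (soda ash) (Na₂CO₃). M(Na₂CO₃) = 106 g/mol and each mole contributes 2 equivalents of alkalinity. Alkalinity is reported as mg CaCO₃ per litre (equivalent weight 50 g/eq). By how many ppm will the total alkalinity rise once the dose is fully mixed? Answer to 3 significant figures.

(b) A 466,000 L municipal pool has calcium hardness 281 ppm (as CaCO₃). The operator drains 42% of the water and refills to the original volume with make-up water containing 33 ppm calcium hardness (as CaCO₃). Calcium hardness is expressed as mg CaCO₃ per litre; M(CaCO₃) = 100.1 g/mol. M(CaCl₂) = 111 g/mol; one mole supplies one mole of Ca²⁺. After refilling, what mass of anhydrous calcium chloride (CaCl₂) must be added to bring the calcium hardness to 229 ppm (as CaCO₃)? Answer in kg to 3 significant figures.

(a) Volume: 821 m³ = 821,000 L.
(a) Moles of Na₂CO₃: 54,500 g ÷ 106 g/mol = 514.2 mol → 1028 eq of alkalinity.
(a) As CaCO₃: 1028 eq × 50 g/eq = 51,420 g.
(a) Rise: 51,420 g / 821,000 L × 1000 = 62.62 mg/L.

(b) After draining 42% and refilling: 281 × 0.58 + 33 × 0.42 = 176.84 ppm.
(b) Deficit to target: 229 − 176.84 = 52.16 mg/L.
(b) As CaCO₃: 52.16 mg/L × 466,000 L = 24,310 g; ÷ 100.1 = 242.8 mol Ca²⁺.
(b) Mass: 242.8 × 111 = 26,950 g.

(a) 62.6 ppm; (b) 27.0 kg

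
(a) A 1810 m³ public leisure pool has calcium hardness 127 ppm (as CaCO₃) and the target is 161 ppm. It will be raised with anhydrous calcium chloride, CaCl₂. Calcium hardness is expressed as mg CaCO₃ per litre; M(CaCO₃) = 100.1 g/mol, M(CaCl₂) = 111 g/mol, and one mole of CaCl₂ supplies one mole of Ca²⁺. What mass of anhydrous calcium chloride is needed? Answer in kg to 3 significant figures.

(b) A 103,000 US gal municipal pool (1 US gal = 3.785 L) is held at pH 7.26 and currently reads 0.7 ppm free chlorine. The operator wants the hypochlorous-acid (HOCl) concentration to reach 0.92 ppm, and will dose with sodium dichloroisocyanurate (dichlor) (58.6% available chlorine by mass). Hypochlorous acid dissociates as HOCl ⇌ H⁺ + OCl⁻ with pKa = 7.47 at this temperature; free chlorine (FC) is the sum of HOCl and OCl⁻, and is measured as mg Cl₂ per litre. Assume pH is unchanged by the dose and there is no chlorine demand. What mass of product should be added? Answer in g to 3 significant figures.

(a) Volume: 1810 m³ = 1,810,000 L.
(a) Hardness to add: (161 − 127) = 34 mg/L as CaCO₃ × 1,810,000 L = 61,540 g as CaCO₃.
(a) Moles of Ca²⁺ (1 mol Ca²⁺ ≡ 1 mol CaCO₃): 61,540 / 100.1 g/mol = 614.8 mol.
(a) Mass of CaCl₂: 614.8 × 111 = 68,240 g.

(b) Volume: 103,000 US gal × 3.785 L/gal = 389,855 L.
(b) [OCl⁻]/[HOCl] = 10^(pH − pKa) = 10^(7.26 − 7.47) = 0.6166; fraction as HOCl = 1/(1 + 0.6166) = 0.6186.
(b) Free chlorine required for 0.92 ppm HOCl: 0.92 / 0.6186 = 1.487 ppm.
(b) FC to add: 1.487 − 0.7 = 0.7873 mg/L as Cl₂.
(b) Cl₂ equivalent: 0.7873 mg/L × 389,855 L = 306.9 g.
(b) Product at 58.6% available Cl: 306.9 / 0.586 = 523.8 g.

(a) 68.2 kg; (b) 524 g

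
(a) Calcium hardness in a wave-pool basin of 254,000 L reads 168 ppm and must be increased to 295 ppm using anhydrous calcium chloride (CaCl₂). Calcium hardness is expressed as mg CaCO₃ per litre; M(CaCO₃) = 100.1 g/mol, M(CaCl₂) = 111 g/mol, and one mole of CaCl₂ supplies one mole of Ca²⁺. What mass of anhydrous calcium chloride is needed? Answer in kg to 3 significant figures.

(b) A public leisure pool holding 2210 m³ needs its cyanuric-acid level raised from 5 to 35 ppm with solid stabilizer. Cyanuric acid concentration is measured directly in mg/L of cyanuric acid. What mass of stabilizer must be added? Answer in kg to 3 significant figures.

(a) 35.8 kg; (b) 66.3 kg

(a) Hardness to add: (295 − 168) = 127 mg/L as CaCO₃ × 254,000 L = 32,260 g as CaCO₃.
(a) Moles of Ca²⁺ (1 mol Ca²⁺ ≡ 1 mol CaCO₃): 32,260 / 100.1 g/mol = 322.3 mol.
(a) Mass of CaCl₂: 322.3 × 111 = 35,770 g.

(b) Volume: 2210 m³ = 2,210,000 L.
(b) CYA to add: (35 − 5) = 30 mg/L × 2,210,000 L = 66,300 g cyanuric acid.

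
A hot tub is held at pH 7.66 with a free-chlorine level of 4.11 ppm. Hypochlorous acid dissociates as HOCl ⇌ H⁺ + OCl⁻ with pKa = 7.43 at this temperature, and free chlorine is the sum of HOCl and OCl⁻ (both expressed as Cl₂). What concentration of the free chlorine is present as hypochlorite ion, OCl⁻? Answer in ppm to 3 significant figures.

[OCl⁻]/[HOCl] = 10^(pH − pKa) = 10^(7.66 − 7.43) = 10^0.23 = 1.698.
Fraction as HOCl = 1 / (1 + 1.698) = 0.3706.
OCl⁻ = (1 − 0.3706) × 4.11 ppm = 2.587 ppm.

2.59 ppm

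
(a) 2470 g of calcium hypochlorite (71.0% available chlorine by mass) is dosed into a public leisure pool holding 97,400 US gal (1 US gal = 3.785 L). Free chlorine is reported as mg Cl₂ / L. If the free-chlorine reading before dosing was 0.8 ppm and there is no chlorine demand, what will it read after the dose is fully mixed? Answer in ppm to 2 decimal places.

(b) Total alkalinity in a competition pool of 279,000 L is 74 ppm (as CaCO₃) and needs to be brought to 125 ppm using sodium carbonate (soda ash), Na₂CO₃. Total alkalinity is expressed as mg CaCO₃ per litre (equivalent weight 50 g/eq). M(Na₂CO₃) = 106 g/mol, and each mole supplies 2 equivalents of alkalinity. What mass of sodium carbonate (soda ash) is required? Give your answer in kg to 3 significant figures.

(a) 5.56 ppm; (b) 15.1 kg

(a) Volume: 97,400 US gal × 3.785 L/gal = 368,659 L.
(a) Available chlorine delivered: 2470 g × 0.71 = 1754 g as Cl₂.
(a) Concentration rise: 1754 g / 368,659 L = 4.757 mg/L = 4.76 ppm.
(a) Final FC: 0.8 + 4.76 = 5.56 ppm.

(b) Alkalinity to add: (125 − 74) = 51 mg/L as CaCO₃ × 279,000 L = 14,230 g as CaCO₃.
(b) Equivalents: 14,230 g ÷ 50 g/eq = 284.6 eq.
(b) Each mole of Na₂CO₃ supplies 2 eq, so 284.6 / 2 = 142.3 mol.
(b) Mass: 142.3 mol × 106 g/mol = 15,080 g.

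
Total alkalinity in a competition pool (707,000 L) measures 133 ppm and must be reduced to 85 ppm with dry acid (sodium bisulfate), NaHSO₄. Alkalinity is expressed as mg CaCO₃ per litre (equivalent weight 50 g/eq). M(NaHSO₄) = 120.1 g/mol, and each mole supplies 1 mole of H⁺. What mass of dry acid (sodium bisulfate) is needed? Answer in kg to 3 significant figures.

81.5 kg

Alkalinity to neutralize: (133 − 85) = 48 mg/L as CaCO₃ × 707,000 L = 33,940 g as CaCO₃.
Equivalents of H⁺ required: 33,940 ÷ 50 g/eq = 678.7 eq = 678.7 mol NaHSO₄.
Mass of NaHSO₄: 678.7 × 120.1 = 81,510 g.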